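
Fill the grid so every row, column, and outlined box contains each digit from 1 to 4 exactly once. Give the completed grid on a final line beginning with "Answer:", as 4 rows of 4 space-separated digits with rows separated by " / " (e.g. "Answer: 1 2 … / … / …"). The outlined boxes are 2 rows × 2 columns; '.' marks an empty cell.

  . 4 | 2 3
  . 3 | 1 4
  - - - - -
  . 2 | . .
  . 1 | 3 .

Step 1. [r4c1∈{4}] nothing but 4 survives at r4c1. So r4c1=4.
Step 2. [r3c3∈{4}] r3c3 has the single candidate 4 ⇒ r3c3=4.
Step 3. [r1c1∈{1}] nothing but 1 survives at r1c1. So r1c1=1.
Step 4. [r4c4∈{2}] r4c4 has the single candidate 2. So r4c4=2.
Step 5. [r3c1∈{3}] r3c1 has the single candidate 3. So r3c1=3.
Step 6. [r3c4∈{1}] nothing but 1 survives at r3c4 ⇒ r3c4=1.
Step 7. [r2c1∈{2}] r2c1 is down to just 2 ⇒ r2c1=2.

Answer: 1 4 2 3 / 2 3 1 4 / 3 2 4 1 / 4 1 3 2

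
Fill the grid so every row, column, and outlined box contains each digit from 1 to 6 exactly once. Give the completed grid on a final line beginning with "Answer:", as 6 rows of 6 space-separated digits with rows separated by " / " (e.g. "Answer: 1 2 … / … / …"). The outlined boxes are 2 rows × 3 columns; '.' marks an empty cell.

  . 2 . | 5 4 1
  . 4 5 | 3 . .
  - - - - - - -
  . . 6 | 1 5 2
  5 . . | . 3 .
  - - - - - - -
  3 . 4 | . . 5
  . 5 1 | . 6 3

Step 1. [r2c6∈{6}] only 6 remains possible at r2c6, so r2c6=6.
Step 2. [r5c4∈{2}] nothing but 2 survives at r5c4. So r5c4=2.
Step 3. [r4c6∈{4}] nothing but 4 survives at r4c6, so r4c6=4.
Step 4. [r5c5∈{1}] r5c5 is down to just 1. So r5c5=1.
Step 5. [r3c2∈{3}] r3c2 has the single candidate 3 ⇒ r3c2=3.
Step 6. [r1c3∈{3}] only 3 remains possible at r1c3. So r1c3=3.
Step 7. [r6c1∈{2}] r6c1 has the single candidate 2. So r6c1=2.
Step 8. [r1c1∈{6}] r1c1 has the single candidate 6, so r1c1=6.
Step 9. [r5c2∈{6}] r5c2 has the single candidate 6. So r5c2=6.
Step 10. [r2c5∈{2}] only 2 remains possible at r2c5 ⇒ r2c5=2.
Step 11. [r2c1∈{1}] nothing but 1 survives at r2c1 ⇒ r2c1=1.
Step 12. [r3c1∈{4}] nothing but 4 survives at r3c1 ⇒ r3c1=4.
Step 13. [r6c4∈{4}] r6c4's peers cover all but 4, so r6c4=4.
Step 14. [r4c3∈{2}] r4c3's peers cover all but 2, so r4c3=2.
Step 15. [r4c4∈{6}] r4c4 has the single candidate 6. So r4c4=6.
Step 16. [r4c2∈{1}] r4c2 is down to just 1, so r4c2=1.

Answer: 6 2 3 5 4 1 / 1 4 5 3 2 6 / 4 3 6 1 5 2 / 5 1 2 6 3 4 / 3 6 4 2 1 5 / 2 5 1 4 6 3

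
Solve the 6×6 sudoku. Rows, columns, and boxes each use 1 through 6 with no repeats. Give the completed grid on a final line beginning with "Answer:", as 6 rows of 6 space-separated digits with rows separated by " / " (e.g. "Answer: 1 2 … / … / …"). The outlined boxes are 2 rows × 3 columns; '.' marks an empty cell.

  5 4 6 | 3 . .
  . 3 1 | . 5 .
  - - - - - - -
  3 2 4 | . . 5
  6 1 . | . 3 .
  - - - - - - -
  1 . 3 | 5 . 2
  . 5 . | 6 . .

Step 1. [r4c6∈{4}] r4c6's peers cover all but 4, so r4c6=4.
Step 2. [r1c6∈{1}] r1c6 is down to just 1. So r1c6=1.
Step 3. [r6c1∈{2,4}] 4 has one home in col 1: r6c1. So r6c1=4.
Step 4. [r6c5∈{1}] nothing but 1 survives at r6c5 ⇒ r6c5=1.
Step 5. [r4c4∈{2}] nothing but 2 survives at r4c4, so r4c4=2.
Step 6. [r5c5∈{4}] r5c5 has the single candidate 4. So r5c5=4.
Step 7. [r2c6∈{6}] r2c6 is down to just 6 ⇒ r2c6=6.
Step 8. [r4c3∈{5}] r4c3 has the single candidate 5 ⇒ r4c3=5.
Step 9. [r6c6∈{3}] only 3 remains possible at r6c6, so r6c6=3.
Step 10. [r2c1∈{2}] r2c1's peers cover all but 2. So r2c1=2.
Step 11. [r2c4∈{4}] r2c4's peers cover all but 4 ⇒ r2c4=4.
Step 12. [r5c2∈{6}] r5c2's peers cover all but 6 ⇒ r5c2=6.
Step 13. [r6c3∈{2}] nothing but 2 survives at r6c3, so r6c3=2.
Step 14. [r3c5∈{6}] r3c5 is down to just 6. So r3c5=6.
Step 15. [r1c5∈{2}] r1c5's peers cover all but 2, so r1c5=2.
Step 16. [r3c4∈{1}] r3c4 is down to just 1, so r3c4=1.

Answer: 5 4 6 3 2 1 / 2 3 1 4 5 6 / 3 2 4 1 6 5 / 6 1 5 2 3 4 / 1 6 3 5 4 2 / 4 5 2 6 1 3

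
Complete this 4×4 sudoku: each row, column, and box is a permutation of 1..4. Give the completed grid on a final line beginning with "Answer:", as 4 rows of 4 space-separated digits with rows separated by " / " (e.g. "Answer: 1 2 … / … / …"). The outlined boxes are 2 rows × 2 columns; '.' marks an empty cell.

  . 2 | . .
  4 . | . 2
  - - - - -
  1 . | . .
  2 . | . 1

Step 1. [r1c1∈{3}] r1c1's peers cover all but 3 ⇒ r1c1=3.
Step 2. [r3c4∈{3,4}] r3c4 is the only open cell in col 4 admitting 3. So r3c4=3.
Step 3. [r4c3∈{4}] only 4 remains possible at r4c3, so r4c3=4.
Step 4. [r1c3∈{1}] r1c3 has the single candidate 1, so r1c3=1.
Step 5. [r4c2∈{3}] r4c2 has the single candidate 3 ⇒ r4c2=3.
Step 6. [r1c4∈{4}] only 4 remains possible at r1c4, so r1c4=4.
Step 7. [r2c3∈{3}] r2c3's peers cover all but 3. So r2c3=3.
Step 8. [r2c2∈{1}] r2c2's peers cover all but 1. So r2c2=1.
Step 9. [r3c2∈{4}] nothing but 4 survives at r3c2, so r3c2=4.
Step 10. [r3c3∈{2}] only 2 remains possible at r3c3, so r3c3=2.

Answer: 3 2 1 4 / 4 1 3 2 / 1 4 2 3 / 2 3 4 1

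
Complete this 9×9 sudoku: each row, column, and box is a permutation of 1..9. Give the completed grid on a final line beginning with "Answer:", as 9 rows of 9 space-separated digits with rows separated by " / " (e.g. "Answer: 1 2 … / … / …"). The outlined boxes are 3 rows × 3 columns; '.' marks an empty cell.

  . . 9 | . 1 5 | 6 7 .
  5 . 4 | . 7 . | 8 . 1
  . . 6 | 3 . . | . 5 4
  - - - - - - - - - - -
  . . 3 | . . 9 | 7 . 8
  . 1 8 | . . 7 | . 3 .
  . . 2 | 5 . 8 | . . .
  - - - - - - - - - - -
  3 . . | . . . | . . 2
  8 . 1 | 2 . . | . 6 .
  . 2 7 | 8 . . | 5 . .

Step 1. [r8c7∈{3,4,9}] col 7 places 3 nowhere but r8c7. So r8c7=3.
Step 2. [r9c9∈{9}] r9c9 is down to just 9 ⇒ r9c9=9.
Step 3. [r8c6∈{4}] only 4 remains possible at r8c6. So r8c6=4.
Step 4. [r4c4∈{1,4,6}] r4c4 is the only open cell in box 5 admitting 1 ⇒ r4c4=1.
Step 5. [r6c9∈{6}] r6c9's peers cover all but 6 ⇒ r6c9=6.
Step 6. [r3c6∈{2}] only 2 remains possible at r3c6, so r3c6=2.
Step 7. [r4c2∈{4,5,6}] 5 has one home in row 4: r4c2. So r4c2=5.
Step 8. [r7c2∈{4,6,9}] in col 2, 6 fits only at r7c2, so r7c2=6.
Step 9. [r6c2∈{4,7,9}] r6c2 is the only open cell in col 2 admitting 4. So r6c2=4.
Step 10. [r5c7∈{2,4,9}] in col 7, 2 fits only at r5c7, so r5c7=2.
Step 11. [r7c6∈{1}] only 1 remains possible at r7c6 ⇒ r7c6=1.
Step 12. [r3c7∈{9}] r3c7 has the single candidate 9. So r3c7=9.
Step 13. [r4c8∈{4}] only 4 remains possible at r4c8. So r4c8=4.
Step 14. [r5c1∈{6,9}] row 5 places 9 nowhere but r5c1. So r5c1=9.
Step 15. [r5c5∈{4,6}] col 5 places 4 nowhere but r5c5, so r5c5=4.
Step 16. [r3c2∈{7,8}] r3c2 is the only open cell in col 2 admitting 7 ⇒ r3c2=7.
Step 17. [r5c4∈{6}] r5c4 has the single candidate 6 ⇒ r5c4=6.
Step 18. [r8c5∈{5,9}] r8c5 is the only open cell in row 8 admitting 5. So r8c5=5.
Step 19. [r9c5∈{3,6}] 6 has one home in col 5: r9c5 ⇒ r9c5=6.
Step 20. [r6c7∈{1}] nothing but 1 survives at r6c7 ⇒ r6c7=1.
Step 21. [r1c2∈{3,8}] in row 1, 8 fits only at r1c2 ⇒ r1c2=8.
Step 22. [r7c5∈{9}] nothing but 9 survives at r7c5. So r7c5=9.
Step 23. [r9c8∈{1}] r9c8's peers cover all but 1. So r9c8=1.
Step 24. [r2c6∈{6}] only 6 remains possible at r2c6. So r2c6=6.
Step 25. [r1c1∈{2}] only 2 remains possible at r1c1 ⇒ r1c1=2.
Step 26. [r2c2∈{3}] only 3 remains possible at r2c2 ⇒ r2c2=3.
Step 27. [r1c9∈{3}] r1c9's peers cover all but 3, so r1c9=3.
Step 28. [r3c1∈{1}] nothing but 1 survives at r3c1 ⇒ r3c1=1.
Step 29. [r6c1∈{7}] only 7 remains possible at r6c1. So r6c1=7.
Step 30. [r8c2∈{9}] r8c2's peers cover all but 9. So r8c2=9.
Step 31. [r7c7∈{4}] nothing but 4 survives at r7c7 ⇒ r7c7=4.
Step 32. [r5c9∈{5}] r5c9's peers cover all but 5 ⇒ r5c9=5.
Step 33. [r4c5∈{2}] only 2 remains possible at r4c5. So r4c5=2.
Step 34. [r3c5∈{8}] r3c5's peers cover all but 8, so r3c5=8.
Step 35. [r6c5∈{3}] r6c5 is down to just 3, so r6c5=3.
Step 36. [r2c4∈{9}] r2c4 has the single candidate 9 ⇒ r2c4=9.
Step 37. [r1c4∈{4}] nothing but 4 survives at r1c4. So r1c4=4.
Step 38. [r7c4∈{7}] only 7 remains possible at r7c4 ⇒ r7c4=7.
Step 39. [r8c9∈{7}] r8c9 is down to just 7 ⇒ r8c9=7.
Step 40. [r4c1∈{6}] nothing but 6 survives at r4c1. So r4c1=6.
Step 41. [r9c6∈{3}] only 3 remains possible at r9c6. So r9c6=3.
Step 42. [r7c3∈{5}] only 5 remains possible at r7c3. So r7c3=5.
Step 43. [r2c8∈{2}] r2c8's peers cover all but 2 ⇒ r2c8=2.
Step 44. [r6c8∈{9}] r6c8's peers cover all but 9. So r6c8=9.
Step 45. [r7c8∈{8}] nothing but 8 survives at r7c8 ⇒ r7c8=8.
Step 46. [r9c1∈{4}] nothing but 4 survives at r9c1 ⇒ r9c1=4.

Answer: 2 8 9 4 1 5 6 7 3 / 5 3 4 9 7 6 8 2 1 / 1 7 6 3 8 2 9 5 4 / 6 5 3 1 2 9 7 4 8 / 9 1 8 6 4 7 2 3 5 / 7 4 2 5 3 8 1 9 6 / 3 6 5 7 9 1 4 8 2 / 8 9 1 2 5 4 3 6 7 / 4 2 7 8 6 3 5 1 9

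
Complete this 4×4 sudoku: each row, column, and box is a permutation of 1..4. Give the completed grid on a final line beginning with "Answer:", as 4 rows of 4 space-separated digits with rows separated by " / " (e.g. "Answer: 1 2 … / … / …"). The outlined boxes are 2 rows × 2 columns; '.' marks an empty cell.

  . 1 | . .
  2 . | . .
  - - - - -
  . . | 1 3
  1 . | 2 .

Step 1. [r4c4∈{4}] r4c4 has the single candidate 4, so r4c4=4.
Step 2. [r1c1∈{3,4}] r1c1 is the only open cell in col 1 admitting 3, so r1c1=3.
Step 3. [r2c2∈{4}] r2c2's peers cover all but 4 ⇒ r2c2=4.
Step 4. [r1c3∈{4}] r1c3's peers cover all but 4. So r1c3=4.
Step 5. [r2c4∈{1}] r2c4 has the single candidate 1, so r2c4=1.
Step 6. [r4c2∈{3}] only 3 remains possible at r4c2. So r4c2=3.
Step 7. [r2c3∈{3}] r2c3's peers cover all but 3, so r2c3=3.
Step 8. [r3c1∈{4}] r3c1's peers cover all but 4, so r3c1=4.
Step 9. [r1c4∈{2}] r1c4's peers cover all but 2 ⇒ r1c4=2.
Step 10. [r3c2∈{2}] r3c2's peers cover all but 2. So r3c2=2.

Answer: 3 1 4 2 / 2 4 3 1 / 4 2 1 3 / 1 3 2 4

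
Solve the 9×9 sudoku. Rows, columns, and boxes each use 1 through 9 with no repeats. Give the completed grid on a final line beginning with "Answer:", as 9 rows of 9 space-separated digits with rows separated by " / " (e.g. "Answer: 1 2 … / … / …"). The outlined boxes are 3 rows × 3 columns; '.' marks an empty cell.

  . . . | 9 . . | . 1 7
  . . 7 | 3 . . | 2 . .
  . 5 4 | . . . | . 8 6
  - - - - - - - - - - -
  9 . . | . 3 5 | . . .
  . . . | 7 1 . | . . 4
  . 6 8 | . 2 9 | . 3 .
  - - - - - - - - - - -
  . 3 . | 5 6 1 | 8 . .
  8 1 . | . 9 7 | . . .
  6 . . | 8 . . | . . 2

Step 1. [r9c5∈{4}] only 4 remains possible at r9c5, so r9c5=4.
Step 2. [r5c2∈{2}] r5c2 is down to just 2. So r5c2=2.
Step 3. [r9c7∈{1,3,5,7,9}] in row 9, 1 fits only at r9c7 ⇒ r9c7=1.
Step 4. [r4c4∈{4,6}] r4c4 is the only open cell in col 4 admitting 6. So r4c4=6.
Step 5. [r2c2∈{8,9}] box 1 places 9 nowhere but r2c2, so r2c2=9.
Step 6. [r2c9∈{5}] nothing but 5 survives at r2c9. So r2c9=5.
Step 7. [r7c1∈{2,4,7}] across box 7, 4 lands solely at r7c1, so r7c1=4.
Step 8. [r6c1∈{1,5,7}] across col 1, 7 lands solely at r6c1, so r6c1=7.
Step 9. [r5c1∈{3,5}] 5 has one home in col 1: r5c1. So r5c1=5.
Step 10. [r2c6∈{4,6,8}] r2c6 is the only open cell in row 2 admitting 6. So r2c6=6.
Step 11. [r3c6∈{2}] r3c6's peers cover all but 2, so r3c6=2.
Step 12. [r7c3∈{2,9}] row 7 places 2 nowhere but r7c3 ⇒ r7c3=2.
Step 13. [r8c3∈{5}] only 5 remains possible at r8c3. So r8c3=5.
Step 14. [r7c8∈{7,9}] across row 7, 7 lands solely at r7c8 ⇒ r7c8=7.
Step 15. [r2c5∈{8}] r2c5's peers cover all but 8. So r2c5=8.
Step 16. [r2c8∈{4}] r2c8 has the single candidate 4 ⇒ r2c8=4.
Step 17. [r1c7∈{3}] r1c7 is down to just 3 ⇒ r1c7=3.
Step 18. [r8c8∈{6}] nothing but 6 survives at r8c8, so r8c8=6.
Step 19. [r5c8∈{9}] r5c8 is down to just 9 ⇒ r5c8=9.
Step 20. [r6c9∈{1}] r6c9 has the single candidate 1 ⇒ r6c9=1.
Step 21. [r3c4∈{1}] only 1 remains possible at r3c4, so r3c4=1.
Step 22. [r7c9∈{9}] r7c9 is down to just 9, so r7c9=9.
Step 23. [r5c3∈{3}] r5c3 has the single candidate 3, so r5c3=3.
Step 24. [r8c9∈{3}] only 3 remains possible at r8c9 ⇒ r8c9=3.
Step 25. [r1c3∈{6}] r1c3's peers cover all but 6 ⇒ r1c3=6.
Step 26. [r6c7∈{5}] only 5 remains possible at r6c7. So r6c7=5.
Step 27. [r4c3∈{1}] r4c3 is down to just 1 ⇒ r4c3=1.
Step 28. [r5c6∈{8}] r5c6's peers cover all but 8, so r5c6=8.
Step 29. [r4c2∈{4}] nothing but 4 survives at r4c2, so r4c2=4.
Step 30. [r9c6∈{3}] r9c6 is down to just 3, so r9c6=3.
Step 31. [r9c8∈{5}] r9c8's peers cover all but 5. So r9c8=5.
Step 32. [r3c7∈{9}] only 9 remains possible at r3c7. So r3c7=9.
Step 33. [r1c5∈{5}] only 5 remains possible at r1c5, so r1c5=5.
Step 34. [r9c2∈{7}] only 7 remains possible at r9c2. So r9c2=7.
Step 35. [r4c9∈{8}] only 8 remains possible at r4c9. So r4c9=8.
Step 36. [r5c7∈{6}] r5c7 is down to just 6 ⇒ r5c7=6.
Step 37. [r6c4∈{4}] only 4 remains possible at r6c4 ⇒ r6c4=4.
Step 38. [r1c1∈{2}] r1c1 has the single candidate 2. So r1c1=2.
Step 39. [r1c2∈{8}] r1c2's peers cover all but 8, so r1c2=8.
Step 40. [r4c8∈{2}] r4c8's peers cover all but 2, so r4c8=2.
Step 41. [r8c4∈{2}] only 2 remains possible at r8c4 ⇒ r8c4=2.
Step 42. [r2c1∈{1}] r2c1 is down to just 1, so r2c1=1.
Step 43. [r4c7∈{7}] r4c7's peers cover all but 7 ⇒ r4c7=7.
Step 44. [r3c5∈{7}] r3c5 has the single candidate 7, so r3c5=7.
Step 45. [r1c6∈{4}] r1c6 has the single candidate 4 ⇒ r1c6=4.
Step 46. [r3c1∈{3}] r3c1 is down to just 3, so r3c1=3.
Step 47. [r8c7∈{4}] r8c7's peers cover all but 4, so r8c7=4.
Step 48. [r9c3∈{9}] nothing but 9 survives at r9c3. So r9c3=9.

Answer: 2 8 6 9 5 4 3 1 7 / 1 9 7 3 8 6 2 4 5 / 3 5 4 1 7 2 9 8 6 / 9 4 1 6 3 5 7 2 8 / 5 2 3 7 1 8 6 9 4 / 7 6 8 4 2 9 5 3 1 / 4 3 2 5 6 1 8 7 9 / 8 1 5 2 9 7 4 6 3 / 6 7 9 8 4 3 1 5 2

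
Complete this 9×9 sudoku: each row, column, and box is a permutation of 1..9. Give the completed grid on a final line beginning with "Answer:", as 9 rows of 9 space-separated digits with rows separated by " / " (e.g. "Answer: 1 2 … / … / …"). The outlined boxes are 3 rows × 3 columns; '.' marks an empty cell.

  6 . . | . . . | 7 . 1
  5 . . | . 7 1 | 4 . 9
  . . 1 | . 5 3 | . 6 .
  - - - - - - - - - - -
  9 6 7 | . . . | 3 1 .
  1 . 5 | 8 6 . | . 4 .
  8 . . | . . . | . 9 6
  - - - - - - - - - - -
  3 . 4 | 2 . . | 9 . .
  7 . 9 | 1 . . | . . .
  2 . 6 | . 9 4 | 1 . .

Step 1. [r7c5∈{8}] r7c5 is down to just 8, so r7c5=8.
Step 2. [r5c7∈{2}] r5c7 is down to just 2 ⇒ r5c7=2.
Step 3. [r6c2∈{2,3,4}] box 4 places 4 nowhere but r6c2, so r6c2=4.
Step 4. [r1c8∈{2,3,5,8}] across row 1, 5 lands solely at r1c8 ⇒ r1c8=5.
Step 5. [r2c8∈{2,3,8}] 3 has one home in box 3: r2c8, so r2c8=3.
Step 6. [r6c3∈{2,3}] across box 4, 2 lands solely at r6c3, so r6c3=2.
Step 7. [r1c6∈{2,8,9}] across col 6, 8 lands solely at r1c6 ⇒ r1c6=8.
Step 8. [r6c7∈{5}] r6c7 has the single candidate 5, so r6c7=5.
Step 9. [r7c8∈{7}] r7c8 has the single candidate 7. So r7c8=7.
Step 10. [r9c8∈{8}] nothing but 8 survives at r9c8. So r9c8=8.
Step 11. [r7c9∈{5}] only 5 remains possible at r7c9. So r7c9=5.
Step 12. [r1c5∈{2,4}] 2 has one home in box 2: r1c5. So r1c5=2.
Step 13. [r3c9∈{2,8}] in box 3, 2 fits only at r3c9 ⇒ r3c9=2.
Step 14. [r8c2∈{5,8}] in row 8, 8 fits only at r8c2 ⇒ r8c2=8.
Step 15. [r8c5∈{3}] r8c5 has the single candidate 3. So r8c5=3.
Step 16. [r1c4∈{4,9}] across row 1, 4 lands solely at r1c4. So r1c4=4.
Step 17. [r8c6∈{5,6}] 5 has one home in row 8: r8c6, so r8c6=5.
Step 18. [r1c2∈{3,9}] across row 1, 9 lands solely at r1c2, so r1c2=9.
Step 19. [r6c6∈{7}] nothing but 7 survives at r6c6. So r6c6=7.
Step 20. [r7c6∈{6}] nothing but 6 survives at r7c6. So r7c6=6.
Step 21. [r9c4∈{7}] only 7 remains possible at r9c4. So r9c4=7.
Step 22. [r4c4∈{5}] nothing but 5 survives at r4c4 ⇒ r4c4=5.
Step 23. [r5c2∈{3}] nothing but 3 survives at r5c2 ⇒ r5c2=3.
Step 24. [r1c3∈{3}] nothing but 3 survives at r1c3 ⇒ r1c3=3.
Step 25. [r4c6∈{2}] r4c6 is down to just 2 ⇒ r4c6=2.
Step 26. [r4c5∈{4}] only 4 remains possible at r4c5. So r4c5=4.
Step 27. [r8c9∈{4}] only 4 remains possible at r8c9, so r8c9=4.
Step 28. [r8c7∈{6}] only 6 remains possible at r8c7, so r8c7=6.
Step 29. [r6c4∈{3}] r6c4's peers cover all but 3, so r6c4=3.
Step 30. [r9c9∈{3}] r9c9 is down to just 3. So r9c9=3.
Step 31. [r2c2∈{2}] r2c2 is down to just 2 ⇒ r2c2=2.
Step 32. [r3c4∈{9}] r3c4 is down to just 9, so r3c4=9.
Step 33. [r5c9∈{7}] r5c9 has the single candidate 7 ⇒ r5c9=7.
Step 34. [r4c9∈{8}] r4c9 is down to just 8. So r4c9=8.
Step 35. [r6c5∈{1}] r6c5 has the single candidate 1 ⇒ r6c5=1.
Step 36. [r5c6∈{9}] r5c6 has the single candidate 9 ⇒ r5c6=9.
Step 37. [r2c4∈{6}] r2c4 is down to just 6 ⇒ r2c4=6.
Step 38. [r9c2∈{5}] nothing but 5 survives at r9c2 ⇒ r9c2=5.
Step 39. [r2c3∈{8}] nothing but 8 survives at r2c3. So r2c3=8.
Step 40. [r3c2∈{7}] r3c2 is down to just 7. So r3c2=7.
Step 41. [r3c7∈{8}] only 8 remains possible at r3c7. So r3c7=8.
Step 42. [r3c1∈{4}] r3c1 has the single candidate 4 ⇒ r3c1=4.
Step 43. [r7c2∈{1}] nothing but 1 survives at r7c2 ⇒ r7c2=1.
Step 44. [r8c8∈{2}] r8c8's peers cover all but 2 ⇒ r8c8=2.

Answer: 6 9 3 4 2 8 7 5 1 / 5 2 8 6 7 1 4 3 9 / 4 7 1 9 5 3 8 6 2 / 9 6 7 5 4 2 3 1 8 / 1 3 5 8 6 9 2 4 7 / 8 4 2 3 1 7 5 9 6 / 3 1 4 2 8 6 9 7 5 / 7 8 9 1 3 5 6 2 4 / 2 5 6 7 9 4 1 8 3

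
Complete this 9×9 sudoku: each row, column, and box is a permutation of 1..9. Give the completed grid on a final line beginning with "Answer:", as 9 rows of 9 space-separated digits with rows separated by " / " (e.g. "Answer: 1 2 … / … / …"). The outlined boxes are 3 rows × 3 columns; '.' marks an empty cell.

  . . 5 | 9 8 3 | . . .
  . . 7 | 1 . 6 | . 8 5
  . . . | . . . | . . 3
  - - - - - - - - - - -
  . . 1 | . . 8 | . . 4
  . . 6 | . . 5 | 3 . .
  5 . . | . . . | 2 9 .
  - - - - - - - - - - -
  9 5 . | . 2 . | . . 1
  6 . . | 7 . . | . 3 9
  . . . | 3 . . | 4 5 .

Step 1. [r2c5∈{4}] nothing but 4 survives at r2c5. So r2c5=4.
Step 2. [r9c9∈{2,6,7,8}] box 9 places 2 nowhere but r9c9, so r9c9=2.
Step 3. [r9c3∈{8}] nothing but 8 survives at r9c3, so r9c3=8.
Step 4. [r3c6∈{2,7}] col 6 places 2 nowhere but r3c6 ⇒ r3c6=2.
Step 5. [r6c6∈{1,4,7}] 7 has one home in col 6: r6c6. So r6c6=7.
Step 6. [r1c8∈{1,2,4,6,7}] across col 8, 2 lands solely at r1c8 ⇒ r1c8=2.
Step 7. [r3c8∈{1,4,6,7}] 4 has one home in col 8: r3c8. So r3c8=4.
Step 8. [r9c5∈{1,6,9}] r9c5 is the only open cell in row 9 admitting 6, so r9c5=6.
Step 9. [r3c3∈{9}] only 9 remains possible at r3c3. So r3c3=9.
Step 10. [r6c5∈{1,3}] across row 6, 1 lands solely at r6c5, so r6c5=1.
Step 11. [r7c6∈{4}] r7c6's peers cover all but 4. So r7c6=4.
Step 12. [r4c5∈{3,9}] 3 has one home in col 5: r4c5. So r4c5=3.
Step 13. [r4c2∈{2,7,9}] across row 4, 9 lands solely at r4c2, so r4c2=9.
Step 14. [r2c1∈{2,3}] 3 has one home in col 1: r2c1, so r2c1=3.
Step 15. [r6c2∈{3,4,8}] across col 2, 3 lands solely at r6c2 ⇒ r6c2=3.
Step 16. [r6c3∈{4}] r6c3 is down to just 4 ⇒ r6c3=4.
Step 17. [r8c2∈{1,2,4}] r8c2 is the only open cell in row 8 admitting 4. So r8c2=4.
Step 18. [r3c5∈{5,7}] in col 5, 7 fits only at r3c5 ⇒ r3c5=7.
Step 19. [r6c4∈{6}] nothing but 6 survives at r6c4, so r6c4=6.
Step 20. [r1c9∈{6,7}] col 9 places 6 nowhere but r1c9 ⇒ r1c9=6.
Step 21. [r5c9∈{7,8}] across col 9, 7 lands solely at r5c9. So r5c9=7.
Step 22. [r1c2∈{1}] r1c2 has the single candidate 1 ⇒ r1c2=1.
Step 23. [r7c8∈{6,7}] col 8 places 7 nowhere but r7c8, so r7c8=7.
Step 24. [r3c1∈{8}] r3c1 has the single candidate 8 ⇒ r3c1=8.
Step 25. [r5c1∈{2}] only 2 remains possible at r5c1. So r5c1=2.
Step 26. [r9c1∈{1,7}] r9c1 is the only open cell in col 1 admitting 1 ⇒ r9c1=1.
Step 27. [r7c7∈{6,8}] row 7 places 6 nowhere but r7c7. So r7c7=6.
Step 28. [r5c4∈{4}] only 4 remains possible at r5c4 ⇒ r5c4=4.
Step 29. [r1c7∈{7}] nothing but 7 survives at r1c7, so r1c7=7.
Step 30. [r3c7∈{1}] r3c7's peers cover all but 1 ⇒ r3c7=1.
Step 31. [r4c7∈{5}] only 5 remains possible at r4c7, so r4c7=5.
Step 32. [r9c2∈{7}] r9c2 has the single candidate 7, so r9c2=7.
Step 33. [r4c8∈{6}] r4c8's peers cover all but 6. So r4c8=6.
Step 34. [r2c7∈{9}] nothing but 9 survives at r2c7 ⇒ r2c7=9.
Step 35. [r7c3∈{3}] r7c3's peers cover all but 3, so r7c3=3.
Step 36. [r9c6∈{9}] r9c6 has the single candidate 9. So r9c6=9.
Step 37. [r8c3∈{2}] r8c3's peers cover all but 2. So r8c3=2.
Step 38. [r7c4∈{8}] r7c4's peers cover all but 8 ⇒ r7c4=8.
Step 39. [r1c1∈{4}] r1c1 is down to just 4. So r1c1=4.
Step 40. [r4c4∈{2}] r4c4's peers cover all but 2 ⇒ r4c4=2.
Step 41. [r8c5∈{5}] only 5 remains possible at r8c5. So r8c5=5.
Step 42. [r5c2∈{8}] only 8 remains possible at r5c2. So r5c2=8.
Step 43. [r2c2∈{2}] r2c2's peers cover all but 2. So r2c2=2.
Step 44. [r6c9∈{8}] r6c9 has the single candidate 8. So r6c9=8.
Step 45. [r8c6∈{1}] nothing but 1 survives at r8c6 ⇒ r8c6=1.
Step 46. [r8c7∈{8}] r8c7's peers cover all but 8. So r8c7=8.
Step 47. [r5c8∈{1}] r5c8 is down to just 1, so r5c8=1.
Step 48. [r3c2∈{6}] r3c2 has the single candidate 6, so r3c2=6.
Step 49. [r4c1∈{7}] r4c1 has the single candidate 7. So r4c1=7.
Step 50. [r5c5∈{9}] r5c5 is down to just 9. So r5c5=9.
Step 51. [r3c4∈{5}] nothing but 5 survives at r3c4. So r3c4=5.

Answer: 4 1 5 9 8 3 7 2 6 / 3 2 7 1 4 6 9 8 5 / 8 6 9 5 7 2 1 4 3 / 7 9 1 2 3 8 5 6 4 / 2 8 6 4 9 5 3 1 7 / 5 3 4 6 1 7 2 9 8 / 9 5 3 8 2 4 6 7 1 / 6 4 2 7 5 1 8 3 9 / 1 7 8 3 6 9 4 5 2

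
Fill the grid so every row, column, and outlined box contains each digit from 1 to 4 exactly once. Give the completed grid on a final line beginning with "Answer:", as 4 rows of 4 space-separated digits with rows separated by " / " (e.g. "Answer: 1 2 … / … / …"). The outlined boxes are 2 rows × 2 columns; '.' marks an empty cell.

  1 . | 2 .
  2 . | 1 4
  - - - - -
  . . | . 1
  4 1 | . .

Step 1. [r4c3∈{3}] only 3 remains possible at r4c3. So r4c3=3.
Step 2. [r2c2∈{3}] r2c2 is down to just 3 ⇒ r2c2=3.
Step 3. [r1c2∈{4}] nothing but 4 survives at r1c2. So r1c2=4.
Step 4. [r3c2∈{2}] r3c2 is down to just 2 ⇒ r3c2=2.
Step 5. [r4c4∈{2}] r4c4 is down to just 2. So r4c4=2.
Step 6. [r3c1∈{3}] r3c1's peers cover all but 3 ⇒ r3c1=3.
Step 7. [r3c3∈{4}] nothing but 4 survives at r3c3. So r3c3=4.
Step 8. [r1c4∈{3}] r1c4's peers cover all but 3. So r1c4=3.

Answer: 1 4 2 3 / 2 3 1 4 / 3 2 4 1 / 4 1 3 2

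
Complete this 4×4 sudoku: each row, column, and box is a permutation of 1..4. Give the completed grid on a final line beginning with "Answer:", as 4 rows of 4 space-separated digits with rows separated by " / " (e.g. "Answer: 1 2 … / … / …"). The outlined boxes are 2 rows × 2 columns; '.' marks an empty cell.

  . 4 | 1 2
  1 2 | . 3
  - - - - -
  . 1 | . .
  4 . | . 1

Step 1. [r4c3∈{2,3}] row 4 places 2 nowhere but r4c3 ⇒ r4c3=2.
Step 2. [r3c3∈{3,4}] 3 has one home in col 3: r3c3 ⇒ r3c3=3.
Step 3. [r3c4∈{4}] r3c4 is down to just 4, so r3c4=4.
Step 4. [r2c3∈{4}] nothing but 4 survives at r2c3, so r2c3=4.
Step 5. [r4c2∈{3}] nothing but 3 survives at r4c2, so r4c2=3.
Step 6. [r3c1∈{2}] r3c1 is down to just 2, so r3c1=2.
Step 7. [r1c1∈{3}] r1c1 is down to just 3 ⇒ r1c1=3.

Answer: 3 4 1 2 / 1 2 4 3 / 2 1 3 4 / 4 3 2 1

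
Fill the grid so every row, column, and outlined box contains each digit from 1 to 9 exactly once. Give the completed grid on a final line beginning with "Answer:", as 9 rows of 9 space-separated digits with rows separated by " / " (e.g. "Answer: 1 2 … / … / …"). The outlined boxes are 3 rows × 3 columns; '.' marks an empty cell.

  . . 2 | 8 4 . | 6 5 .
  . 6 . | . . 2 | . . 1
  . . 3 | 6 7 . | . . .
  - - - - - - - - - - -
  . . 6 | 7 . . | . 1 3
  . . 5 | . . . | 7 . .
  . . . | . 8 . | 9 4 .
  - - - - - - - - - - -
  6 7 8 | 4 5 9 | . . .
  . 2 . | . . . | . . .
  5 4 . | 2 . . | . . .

Step 1. [r8c1∈{1,3,9}] box 7 places 3 nowhere but r8c1. So r8c1=3.
Step 2. [r8c4∈{1}] r8c4's peers cover all but 1, so r8c4=1.
Step 3. [r5c5∈{1,2,3,6,9}] across col 5, 1 lands solely at r5c5 ⇒ r5c5=1.
Step 4. [r1c6∈{1,3}] r1c6 is the only open cell in row 1 admitting 3. So r1c6=3.
Step 5. [r8c5∈{6}] r8c5's peers cover all but 6, so r8c5=6.
Step 6. [r2c3∈{4,7,9}] col 3 places 4 nowhere but r2c3 ⇒ r2c3=4.
Step 7. [r7c9∈{2}] r7c9 has the single candidate 2 ⇒ r7c9=2.
Step 8. [r6c1∈{1,2,7}] 2 has one home in row 6: r6c1 ⇒ r6c1=2.
Step 9. [r7c8∈{3}] r7c8 has the single candidate 3 ⇒ r7c8=3.
Step 10. [r3c2∈{1,5,8,9}] r3c2 is the only open cell in col 2 admitting 5 ⇒ r3c2=5.
Step 11. [r5c8∈{2,6,8}] 2 has one home in row 5: r5c8. So r5c8=2.
Step 12. [r9c8∈{6,7,8,9}] 6 has one home in col 8: r9c8. So r9c8=6.
Step 13. [r2c5∈{9}] r2c5 is down to just 9. So r2c5=9.
Step 14. [r9c3∈{1,9}] in box 7, 1 fits only at r9c3 ⇒ r9c3=1.
Step 15. [r9c7∈{8}] r9c7's peers cover all but 8 ⇒ r9c7=8.
Step 16. [r9c9∈{7,9}] 9 has one home in row 9: r9c9. So r9c9=9.
Step 17. [r5c9∈{6,8}] in box 6, 8 fits only at r5c9. So r5c9=8.
Step 18. [r8c8∈{7}] only 7 remains possible at r8c8 ⇒ r8c8=7.
Step 19. [r5c4∈{3,9}] col 4 places 9 nowhere but r5c4, so r5c4=9.
Step 20. [r4c7∈{5}] only 5 remains possible at r4c7, so r4c7=5.
Step 21. [r2c1∈{7,8}] across row 2, 7 lands solely at r2c1 ⇒ r2c1=7.
Step 22. [r3c1∈{1,8,9}] in box 1, 8 fits only at r3c1. So r3c1=8.
Step 23. [r1c1∈{1,9}] across col 1, 1 lands solely at r1c1 ⇒ r1c1=1.
Step 24. [r6c6∈{5,6}] across col 6, 5 lands solely at r6c6, so r6c6=5.
Step 25. [r4c6∈{4}] r4c6 has the single candidate 4. So r4c6=4.
Step 26. [r8c7∈{4}] only 4 remains possible at r8c7 ⇒ r8c7=4.
Step 27. [r4c1∈{9}] nothing but 9 survives at r4c1, so r4c1=9.
Step 28. [r6c4∈{3}] r6c4 has the single candidate 3, so r6c4=3.
Step 29. [r7c7∈{1}] r7c7 has the single candidate 1, so r7c7=1.
Step 30. [r9c5∈{3}] only 3 remains possible at r9c5 ⇒ r9c5=3.
Step 31. [r9c6∈{7}] r9c6 has the single candidate 7. So r9c6=7.
Step 32. [r1c2∈{9}] only 9 remains possible at r1c2. So r1c2=9.
Step 33. [r6c2∈{1}] r6c2's peers cover all but 1, so r6c2=1.
Step 34. [r5c6∈{6}] only 6 remains possible at r5c6. So r5c6=6.
Step 35. [r1c9∈{7}] only 7 remains possible at r1c9. So r1c9=7.
Step 36. [r3c7∈{2}] r3c7's peers cover all but 2, so r3c7=2.
Step 37. [r2c7∈{3}] only 3 remains possible at r2c7, so r2c7=3.
Step 38. [r2c4∈{5}] r2c4 has the single candidate 5, so r2c4=5.
Step 39. [r6c9∈{6}] nothing but 6 survives at r6c9. So r6c9=6.
Step 40. [r3c6∈{1}] nothing but 1 survives at r3c6, so r3c6=1.
Step 41. [r8c6∈{8}] nothing but 8 survives at r8c6 ⇒ r8c6=8.
Step 42. [r4c5∈{2}] only 2 remains possible at r4c5. So r4c5=2.
Step 43. [r3c8∈{9}] nothing but 9 survives at r3c8 ⇒ r3c8=9.
Step 44. [r8c9∈{5}] r8c9 has the single candidate 5 ⇒ r8c9=5.
Step 45. [r2c8∈{8}] only 8 remains possible at r2c8, so r2c8=8.
Step 46. [r6c3∈{7}] r6c3's peers cover all but 7. So r6c3=7.
Step 47. [r4c2∈{8}] only 8 remains possible at r4c2 ⇒ r4c2=8.
Step 48. [r5c2∈{3}] only 3 remains possible at r5c2, so r5c2=3.
Step 49. [r5c1∈{4}] r5c1's peers cover all but 4. So r5c1=4.
Step 50. [r8c3∈{9}] r8c3 is down to just 9 ⇒ r8c3=9.
Step 51. [r3c9∈{4}] r3c9 has the single candidate 4, so r3c9=4.

Answer: 1 9 2 8 4 3 6 5 7 / 7 6 4 5 9 2 3 8 1 / 8 5 3 6 7 1 2 9 4 / 9 8 6 7 2 4 5 1 3 / 4 3 5 9 1 6 7 2 8 / 2 1 7 3 8 5 9 4 6 / 6 7 8 4 5 9 1 3 2 / 3 2 9 1 6 8 4 7 5 / 5 4 1 2 3 7 8 6 9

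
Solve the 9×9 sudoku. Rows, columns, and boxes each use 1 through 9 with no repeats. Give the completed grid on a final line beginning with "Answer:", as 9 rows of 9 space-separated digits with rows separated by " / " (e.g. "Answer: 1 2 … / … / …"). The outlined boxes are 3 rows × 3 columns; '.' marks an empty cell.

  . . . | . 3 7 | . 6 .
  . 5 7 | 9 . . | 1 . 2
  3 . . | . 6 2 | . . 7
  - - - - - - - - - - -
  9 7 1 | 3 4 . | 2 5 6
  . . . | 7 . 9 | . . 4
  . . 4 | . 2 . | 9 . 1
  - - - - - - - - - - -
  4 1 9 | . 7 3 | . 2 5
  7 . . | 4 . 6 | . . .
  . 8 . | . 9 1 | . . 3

Step 1. [r2c5∈{8}] only 8 remains possible at r2c5. So r2c5=8.
Step 2. [r8c7∈{8}] only 8 remains possible at r8c7 ⇒ r8c7=8.
Step 3. [r5c7∈{3}] nothing but 3 survives at r5c7, so r5c7=3.
Step 4. [r5c8∈{8}] r5c8 has the single candidate 8, so r5c8=8.
Step 5. [r6c1∈{5,6,8}] box 4 places 8 nowhere but r6c1. So r6c1=8.
Step 6. [r9c7∈{4,6,7}] in col 7, 7 fits only at r9c7 ⇒ r9c7=7.
Step 7. [r8c3∈{2,3,5}] across col 3, 3 lands solely at r8c3, so r8c3=3.
Step 8. [r8c2∈{2}] nothing but 2 survives at r8c2 ⇒ r8c2=2.
Step 9. [r5c2∈{6}] only 6 remains possible at r5c2, so r5c2=6.
Step 10. [r6c6∈{5}] r6c6 has the single candidate 5. So r6c6=5.
Step 11. [r3c4∈{1,5}] row 3 places 1 nowhere but r3c4 ⇒ r3c4=1.
Step 12. [r8c9∈{9}] only 9 remains possible at r8c9. So r8c9=9.
Step 13. [r3c7∈{4,5}] r3c7 is the only open cell in row 3 admitting 5, so r3c7=5.
Step 14. [r1c7∈{4}] r1c7's peers cover all but 4, so r1c7=4.
Step 15. [r9c3∈{5,6}] col 3 places 6 nowhere but r9c3, so r9c3=6.
Step 16. [r9c1∈{5}] r9c1 has the single candidate 5 ⇒ r9c1=5.
Step 17. [r5c1∈{2}] r5c1 is down to just 2. So r5c1=2.
Step 18. [r3c8∈{9}] r3c8 has the single candidate 9, so r3c8=9.
Step 19. [r1c3∈{2,8}] row 1 places 2 nowhere but r1c3. So r1c3=2.
Step 20. [r2c1∈{6}] r2c1 is down to just 6 ⇒ r2c1=6.
Step 21. [r7c4∈{8}] only 8 remains possible at r7c4. So r7c4=8.
Step 22. [r1c2∈{9}] r1c2 is down to just 9. So r1c2=9.
Step 23. [r2c8∈{3}] r2c8's peers cover all but 3. So r2c8=3.
Step 24. [r3c2∈{4}] r3c2 is down to just 4. So r3c2=4.
Step 25. [r3c3∈{8}] r3c3's peers cover all but 8. So r3c3=8.
Step 26. [r8c8∈{1}] nothing but 1 survives at r8c8, so r8c8=1.
Step 27. [r7c7∈{6}] r7c7 is down to just 6, so r7c7=6.
Step 28. [r1c4∈{5}] r1c4's peers cover all but 5, so r1c4=5.
Step 29. [r1c9∈{8}] r1c9's peers cover all but 8, so r1c9=8.
Step 30. [r8c5∈{5}] nothing but 5 survives at r8c5, so r8c5=5.
Step 31. [r6c2∈{3}] nothing but 3 survives at r6c2. So r6c2=3.
Step 32. [r9c4∈{2}] r9c4's peers cover all but 2 ⇒ r9c4=2.
Step 33. [r6c4∈{6}] r6c4's peers cover all but 6. So r6c4=6.
Step 34. [r2c6∈{4}] nothing but 4 survives at r2c6 ⇒ r2c6=4.
Step 35. [r9c8∈{4}] only 4 remains possible at r9c8 ⇒ r9c8=4.
Step 36. [r6c8∈{7}] nothing but 7 survives at r6c8 ⇒ r6c8=7.
Step 37. [r1c1∈{1}] only 1 remains possible at r1c1. So r1c1=1.
Step 38. [r4c6∈{8}] r4c6 is down to just 8 ⇒ r4c6=8.
Step 39. [r5c5∈{1}] r5c5 has the single candidate 1. So r5c5=1.
Step 40. [r5c3∈{5}] only 5 remains possible at r5c3. So r5c3=5.

Answer: 1 9 2 5 3 7 4 6 8 / 6 5 7 9 8 4 1 3 2 / 3 4 8 1 6 2 5 9 7 / 9 7 1 3 4 8 2 5 6 / 2 6 5 7 1 9 3 8 4 / 8 3 4 6 2 5 9 7 1 / 4 1 9 8 7 3 6 2 5 / 7 2 3 4 5 6 8 1 9 / 5 8 6 2 9 1 7 4 3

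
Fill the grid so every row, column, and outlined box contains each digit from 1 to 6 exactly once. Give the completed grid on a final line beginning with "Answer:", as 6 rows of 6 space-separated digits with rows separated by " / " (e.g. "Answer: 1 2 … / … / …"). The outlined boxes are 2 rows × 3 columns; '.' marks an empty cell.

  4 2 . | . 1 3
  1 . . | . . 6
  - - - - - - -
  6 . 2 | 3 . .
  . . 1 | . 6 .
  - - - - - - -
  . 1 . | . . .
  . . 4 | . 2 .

Step 1. [r1c4∈{5}] r1c4's peers cover all but 5 ⇒ r1c4=5.
Step 2. [r6c2∈{3,5,6}] col 2 places 6 nowhere but r6c2 ⇒ r6c2=6.
Step 3. [r6c1∈{3,5}] row 6 places 3 nowhere but r6c1, so r6c1=3.
Step 4. [r6c6∈{1,5}] row 6 places 5 nowhere but r6c6. So r6c6=5.
Step 5. [r5c6∈{4}] nothing but 4 survives at r5c6. So r5c6=4.
Step 6. [r4c2∈{3,4,5}] row 4 places 3 nowhere but r4c2, so r4c2=3.
Step 7. [r4c4∈{2,4}] r4c4 is the only open cell in row 4 admitting 4, so r4c4=4.
Step 8. [r4c1∈{5}] r4c1 is down to just 5. So r4c1=5.
Step 9. [r5c3∈{5}] only 5 remains possible at r5c3 ⇒ r5c3=5.
Step 10. [r1c3∈{6}] r1c3 has the single candidate 6 ⇒ r1c3=6.
Step 11. [r2c4∈{2}] nothing but 2 survives at r2c4 ⇒ r2c4=2.
Step 12. [r2c3∈{3}] r2c3 has the single candidate 3 ⇒ r2c3=3.
Step 13. [r5c4∈{6}] r5c4 has the single candidate 6, so r5c4=6.
Step 14. [r4c6∈{2}] r4c6 is down to just 2 ⇒ r4c6=2.
Step 15. [r2c5∈{4}] nothing but 4 survives at r2c5. So r2c5=4.
Step 16. [r3c2∈{4}] nothing but 4 survives at r3c2 ⇒ r3c2=4.
Step 17. [r5c5∈{3}] nothing but 3 survives at r5c5, so r5c5=3.
Step 18. [r5c1∈{2}] r5c1 has the single candidate 2. So r5c1=2.
Step 19. [r3c5∈{5}] r3c5's peers cover all but 5, so r3c5=5.
Step 20. [r2c2∈{5}] r2c2 has the single candidate 5 ⇒ r2c2=5.
Step 21. [r6c4∈{1}] nothing but 1 survives at r6c4, so r6c4=1.
Step 22. [r3c6∈{1}] r3c6's peers cover all but 1. So r3c6=1.

Answer: 4 2 6 5 1 3 / 1 5 3 2 4 6 / 6 4 2 3 5 1 / 5 3 1 4 6 2 / 2 1 5 6 3 4 / 3 6 4 1 2 5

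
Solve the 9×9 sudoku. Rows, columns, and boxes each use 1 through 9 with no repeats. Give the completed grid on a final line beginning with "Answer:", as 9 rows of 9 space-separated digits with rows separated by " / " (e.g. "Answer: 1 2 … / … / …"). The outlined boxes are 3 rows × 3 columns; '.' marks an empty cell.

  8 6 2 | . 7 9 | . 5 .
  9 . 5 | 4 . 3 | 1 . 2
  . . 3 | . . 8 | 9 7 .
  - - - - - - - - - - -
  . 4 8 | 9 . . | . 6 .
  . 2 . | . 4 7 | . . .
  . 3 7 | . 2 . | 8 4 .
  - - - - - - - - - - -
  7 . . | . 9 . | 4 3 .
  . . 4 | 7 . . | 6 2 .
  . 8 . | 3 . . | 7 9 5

Step 1. [r5c8∈{1}] nothing but 1 survives at r5c8 ⇒ r5c8=1.
Step 2. [r3c2∈{1}] only 1 remains possible at r3c2 ⇒ r3c2=1.
Step 3. [r7c2∈{5}] only 5 remains possible at r7c2, so r7c2=5.
Step 4. [r4c5∈{1,3,5}] r4c5 is the only open cell in col 5 admitting 3. So r4c5=3.
Step 5. [r8c5∈{1,5,8}] in col 5, 8 fits only at r8c5 ⇒ r8c5=8.
Step 6. [r9c5∈{1,6}] 1 has one home in col 5: r9c5. So r9c5=1.
Step 7. [r9c3∈{6}] r9c3's peers cover all but 6. So r9c3=6.
Step 8. [r3c4∈{2,5,6}] in row 3, 2 fits only at r3c4 ⇒ r3c4=2.
Step 9. [r7c4∈{6}] r7c4 is down to just 6 ⇒ r7c4=6.
Step 10. [r6c6∈{1,5,6}] 6 has one home in col 6: r6c6, so r6c6=6.
Step 11. [r4c6∈{1,5}] in col 6, 1 fits only at r4c6. So r4c6=1.
Step 12. [r4c1∈{5}] only 5 remains possible at r4c1, so r4c1=5.
Step 13. [r1c9∈{3,4}] row 1 places 4 nowhere but r1c9, so r1c9=4.
Step 14. [r5c9∈{3,9}] r5c9 is the only open cell in col 9 admitting 3, so r5c9=3.
Step 15. [r8c9∈{1}] r8c9's peers cover all but 1 ⇒ r8c9=1.
Step 16. [r9c6∈{2,4}] 4 has one home in row 9: r9c6 ⇒ r9c6=4.
Step 17. [r3c5∈{5,6}] r3c5 is the only open cell in row 3 admitting 5 ⇒ r3c5=5.
Step 18. [r5c7∈{5}] r5c7 is down to just 5, so r5c7=5.
Step 19. [r8c1∈{3}] r8c1 is down to just 3, so r8c1=3.
Step 20. [r5c4∈{8}] r5c4 is down to just 8. So r5c4=8.
Step 21. [r3c9∈{6}] nothing but 6 survives at r3c9 ⇒ r3c9=6.
Step 22. [r7c9∈{8}] r7c9's peers cover all but 8 ⇒ r7c9=8.
Step 23. [r8c6∈{5}] r8c6's peers cover all but 5. So r8c6=5.
Step 24. [r4c9∈{7}] r4c9 has the single candidate 7, so r4c9=7.
Step 25. [r7c6∈{2}] r7c6's peers cover all but 2 ⇒ r7c6=2.
Step 26. [r6c1∈{1}] r6c1's peers cover all but 1 ⇒ r6c1=1.
Step 27. [r1c7∈{3}] r1c7 has the single candidate 3. So r1c7=3.
Step 28. [r5c1∈{6}] r5c1's peers cover all but 6 ⇒ r5c1=6.
Step 29. [r8c2∈{9}] r8c2's peers cover all but 9, so r8c2=9.
Step 30. [r9c1∈{2}] only 2 remains possible at r9c1. So r9c1=2.
Step 31. [r1c4∈{1}] r1c4 has the single candidate 1. So r1c4=1.
Step 32. [r4c7∈{2}] only 2 remains possible at r4c7 ⇒ r4c7=2.
Step 33. [r5c3∈{9}] only 9 remains possible at r5c3. So r5c3=9.
Step 34. [r2c2∈{7}] nothing but 7 survives at r2c2 ⇒ r2c2=7.
Step 35. [r3c1∈{4}] r3c1 is down to just 4 ⇒ r3c1=4.
Step 36. [r2c8∈{8}] only 8 remains possible at r2c8, so r2c8=8.
Step 37. [r7c3∈{1}] r7c3 has the single candidate 1 ⇒ r7c3=1.
Step 38. [r6c4∈{5}] nothing but 5 survives at r6c4. So r6c4=5.
Step 39. [r6c9∈{9}] r6c9 has the single candidate 9 ⇒ r6c9=9.
Step 40. [r2c5∈{6}] nothing but 6 survives at r2c5, so r2c5=6.

Answer: 8 6 2 1 7 9 3 5 4 / 9 7 5 4 6 3 1 8 2 / 4 1 3 2 5 8 9 7 6 / 5 4 8 9 3 1 2 6 7 / 6 2 9 8 4 7 5 1 3 / 1 3 7 5 2 6 8 4 9 / 7 5 1 6 9 2 4 3 8 / 3 9 4 7 8 5 6 2 1 / 2 8 6 3 1 4 7 9 5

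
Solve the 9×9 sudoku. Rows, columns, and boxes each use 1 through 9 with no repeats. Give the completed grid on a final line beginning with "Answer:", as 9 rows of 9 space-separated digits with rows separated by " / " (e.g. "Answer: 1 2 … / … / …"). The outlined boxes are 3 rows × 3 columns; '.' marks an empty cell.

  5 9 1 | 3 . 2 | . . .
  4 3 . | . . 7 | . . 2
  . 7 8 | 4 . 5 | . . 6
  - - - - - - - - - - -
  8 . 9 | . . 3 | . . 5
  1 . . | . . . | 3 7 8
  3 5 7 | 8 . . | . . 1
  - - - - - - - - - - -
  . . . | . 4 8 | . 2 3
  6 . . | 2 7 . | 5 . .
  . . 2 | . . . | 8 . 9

Step 1. [r1c5∈{6,8}] 6 has one home in row 1: r1c5. So r1c5=6.
Step 2. [r8c9∈{4}] nothing but 4 survives at r8c9, so r8c9=4.
Step 3. [r8c8∈{1}] r8c8's peers cover all but 1 ⇒ r8c8=1.
Step 4. [r9c8∈{6}] only 6 remains possible at r9c8 ⇒ r9c8=6.
Step 5. [r4c8∈{4}] r4c8 has the single candidate 4. So r4c8=4.
Step 6. [r7c4∈{1,5,6,9}] row 7 places 6 nowhere but r7c4, so r7c4=6.
Step 7. [r6c8∈{9}] only 9 remains possible at r6c8. So r6c8=9.
Step 8. [r6c5∈{2}] only 2 remains possible at r6c5, so r6c5=2.
Step 9. [r4c5∈{1}] only 1 remains possible at r4c5 ⇒ r4c5=1.
Step 10. [r3c5∈{9}] r3c5 is down to just 9, so r3c5=9.
Step 11. [r5c2∈{2,4,6}] row 5 places 2 nowhere but r5c2 ⇒ r5c2=2.
Step 12. [r6c6∈{4,6}] row 6 places 4 nowhere but r6c6 ⇒ r6c6=4.
Step 13. [r9c6∈{1}] only 1 remains possible at r9c6, so r9c6=1.
Step 14. [r5c4∈{5,9}] 9 has one home in col 4: r5c4. So r5c4=9.
Step 15. [r7c7∈{7}] r7c7 is down to just 7, so r7c7=7.
Step 16. [r4c2∈{6}] r4c2 is down to just 6 ⇒ r4c2=6.
Step 17. [r3c7∈{1}] nothing but 1 survives at r3c7, so r3c7=1.
Step 18. [r9c5∈{3,5}] 3 has one home in row 9: r9c5. So r9c5=3.
Step 19. [r1c8∈{8}] only 8 remains possible at r1c8, so r1c8=8.
Step 20. [r7c3∈{5}] r7c3 has the single candidate 5 ⇒ r7c3=5.
Step 21. [r2c5∈{8}] r2c5 is down to just 8, so r2c5=8.
Step 22. [r6c7∈{6}] r6c7 has the single candidate 6, so r6c7=6.
Step 23. [r2c4∈{1}] r2c4 has the single candidate 1, so r2c4=1.
Step 24. [r9c2∈{4}] r9c2 is down to just 4, so r9c2=4.
Step 25. [r8c6∈{9}] r8c6 has the single candidate 9. So r8c6=9.
Step 26. [r8c2∈{8}] r8c2 is down to just 8 ⇒ r8c2=8.
Step 27. [r1c9∈{7}] r1c9 has the single candidate 7 ⇒ r1c9=7.
Step 28. [r5c5∈{5}] r5c5's peers cover all but 5. So r5c5=5.
Step 29. [r5c3∈{4}] r5c3's peers cover all but 4, so r5c3=4.
Step 30. [r9c4∈{5}] r9c4 has the single candidate 5. So r9c4=5.
Step 31. [r8c3∈{3}] r8c3 has the single candidate 3, so r8c3=3.
Step 32. [r7c2∈{1}] r7c2's peers cover all but 1. So r7c2=1.
Step 33. [r5c6∈{6}] r5c6 has the single candidate 6. So r5c6=6.
Step 34. [r2c8∈{5}] r2c8's peers cover all but 5. So r2c8=5.
Step 35. [r3c8∈{3}] r3c8 is down to just 3. So r3c8=3.
Step 36. [r2c3∈{6}] only 6 remains possible at r2c3 ⇒ r2c3=6.
Step 37. [r3c1∈{2}] r3c1's peers cover all but 2. So r3c1=2.
Step 38. [r7c1∈{9}] r7c1 has the single candidate 9 ⇒ r7c1=9.
Step 39. [r4c4∈{7}] nothing but 7 survives at r4c4, so r4c4=7.
Step 40. [r9c1∈{7}] r9c1 is down to just 7, so r9c1=7.
Step 41. [r4c7∈{2}] r4c7 is down to just 2, so r4c7=2.
Step 42. [r2c7∈{9}] r2c7's peers cover all but 9, so r2c7=9.
Step 43. [r1c7∈{4}] r1c7 has the single candidate 4, so r1c7=4.

Answer: 5 9 1 3 6 2 4 8 7 / 4 3 6 1 8 7 9 5 2 / 2 7 8 4 9 5 1 3 6 / 8 6 9 7 1 3 2 4 5 / 1 2 4 9 5 6 3 7 8 / 3 5 7 8 2 4 6 9 1 / 9 1 5 6 4 8 7 2 3 / 6 8 3 2 7 9 5 1 4 / 7 4 2 5 3 1 8 6 9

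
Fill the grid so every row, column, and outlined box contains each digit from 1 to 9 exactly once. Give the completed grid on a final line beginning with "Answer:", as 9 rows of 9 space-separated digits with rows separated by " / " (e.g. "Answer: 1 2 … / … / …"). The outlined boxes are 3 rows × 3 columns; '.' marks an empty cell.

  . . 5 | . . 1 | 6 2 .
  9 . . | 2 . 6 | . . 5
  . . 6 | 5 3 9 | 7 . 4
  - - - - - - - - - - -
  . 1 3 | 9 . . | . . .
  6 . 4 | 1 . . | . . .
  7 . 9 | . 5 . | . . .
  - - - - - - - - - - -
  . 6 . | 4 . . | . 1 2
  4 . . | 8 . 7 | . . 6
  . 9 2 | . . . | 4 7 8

Step 1. [r3c8∈{8}] r3c8's peers cover all but 8, so r3c8=8.
Step 2. [r2c8∈{3}] only 3 remains possible at r2c8. So r2c8=3.
Step 3. [r8c5∈{1,2,9}] 2 has one home in row 8: r8c5. So r8c5=2.
Step 4. [r1c4∈{7}] only 7 remains possible at r1c4. So r1c4=7.
Step 5. [r2c2∈{4,7,8}] 7 has one home in col 2: r2c2, so r2c2=7.
Step 6. [r2c5∈{4,8}] 4 has one home in row 2: r2c5 ⇒ r2c5=4.
Step 7. [r1c5∈{8}] nothing but 8 survives at r1c5, so r1c5=8.
Step 8. [r3c1∈{1,2}] in row 3, 1 fits only at r3c1. So r3c1=1.
Step 9. [r4c1∈{2,5,8}] in col 1, 2 fits only at r4c1, so r4c1=2.
Step 10. [r5c2∈{5,8}] in box 4, 5 fits only at r5c2, so r5c2=5.
Step 11. [r8c2∈{3}] r8c2 has the single candidate 3, so r8c2=3.
Step 12. [r7c7∈{3,5,9}] r7c7 is the only open cell in box 9 admitting 3 ⇒ r7c7=3.
Step 13. [r5c8∈{9}] r5c8 is down to just 9. So r5c8=9.
Step 14. [r6c9∈{1,3}] 1 has one home in col 9: r6c9. So r6c9=1.
Step 15. [r7c1∈{5,8}] in col 1, 8 fits only at r7c1. So r7c1=8.
Step 16. [r6c2∈{8}] r6c2 has the single candidate 8, so r6c2=8.
Step 17. [r5c9∈{3,7}] 3 has one home in col 9: r5c9 ⇒ r5c9=3.
Step 18. [r8c8∈{5}] only 5 remains possible at r8c8, so r8c8=5.
Step 19. [r6c7∈{2}] nothing but 2 survives at r6c7 ⇒ r6c7=2.
Step 20. [r5c7∈{8}] r5c7 has the single candidate 8, so r5c7=8.
Step 21. [r4c9∈{7}] nothing but 7 survives at r4c9, so r4c9=7.
Step 22. [r4c5∈{6}] r4c5 is down to just 6, so r4c5=6.
Step 23. [r4c8∈{4}] r4c8 is down to just 4. So r4c8=4.
Step 24. [r6c4∈{3}] only 3 remains possible at r6c4 ⇒ r6c4=3.
Step 25. [r7c6∈{5}] r7c6's peers cover all but 5 ⇒ r7c6=5.
Step 26. [r9c4∈{6}] r9c4 has the single candidate 6 ⇒ r9c4=6.
Step 27. [r1c1∈{3}] only 3 remains possible at r1c1 ⇒ r1c1=3.
Step 28. [r3c2∈{2}] r3c2's peers cover all but 2 ⇒ r3c2=2.
Step 29. [r1c2∈{4}] r1c2's peers cover all but 4 ⇒ r1c2=4.
Step 30. [r7c5∈{9}] r7c5's peers cover all but 9, so r7c5=9.
Step 31. [r4c6∈{8}] r4c6 has the single candidate 8, so r4c6=8.
Step 32. [r8c7∈{9}] only 9 remains possible at r8c7. So r8c7=9.
Step 33. [r9c1∈{5}] r9c1 is down to just 5, so r9c1=5.
Step 34. [r2c3∈{8}] r2c3 has the single candidate 8, so r2c3=8.
Step 35. [r9c5∈{1}] nothing but 1 survives at r9c5. So r9c5=1.
Step 36. [r1c9∈{9}] nothing but 9 survives at r1c9. So r1c9=9.
Step 37. [r9c6∈{3}] nothing but 3 survives at r9c6 ⇒ r9c6=3.
Step 38. [r2c7∈{1}] r2c7 is down to just 1 ⇒ r2c7=1.
Step 39. [r7c3∈{7}] nothing but 7 survives at r7c3, so r7c3=7.
Step 40. [r5c6∈{2}] only 2 remains possible at r5c6 ⇒ r5c6=2.
Step 41. [r6c8∈{6}] r6c8 has the single candidate 6 ⇒ r6c8=6.
Step 42. [r8c3∈{1}] only 1 remains possible at r8c3, so r8c3=1.
Step 43. [r6c6∈{4}] nothing but 4 survives at r6c6, so r6c6=4.
Step 44. [r5c5∈{7}] only 7 remains possible at r5c5 ⇒ r5c5=7.
Step 45. [r4c7∈{5}] only 5 remains possible at r4c7. So r4c7=5.

Answer: 3 4 5 7 8 1 6 2 9 / 9 7 8 2 4 6 1 3 5 / 1 2 6 5 3 9 7 8 4 / 2 1 3 9 6 8 5 4 7 / 6 5 4 1 7 2 8 9 3 / 7 8 9 3 5 4 2 6 1 / 8 6 7 4 9 5 3 1 2 / 4 3 1 8 2 7 9 5 6 / 5 9 2 6 1 3 4 7 8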